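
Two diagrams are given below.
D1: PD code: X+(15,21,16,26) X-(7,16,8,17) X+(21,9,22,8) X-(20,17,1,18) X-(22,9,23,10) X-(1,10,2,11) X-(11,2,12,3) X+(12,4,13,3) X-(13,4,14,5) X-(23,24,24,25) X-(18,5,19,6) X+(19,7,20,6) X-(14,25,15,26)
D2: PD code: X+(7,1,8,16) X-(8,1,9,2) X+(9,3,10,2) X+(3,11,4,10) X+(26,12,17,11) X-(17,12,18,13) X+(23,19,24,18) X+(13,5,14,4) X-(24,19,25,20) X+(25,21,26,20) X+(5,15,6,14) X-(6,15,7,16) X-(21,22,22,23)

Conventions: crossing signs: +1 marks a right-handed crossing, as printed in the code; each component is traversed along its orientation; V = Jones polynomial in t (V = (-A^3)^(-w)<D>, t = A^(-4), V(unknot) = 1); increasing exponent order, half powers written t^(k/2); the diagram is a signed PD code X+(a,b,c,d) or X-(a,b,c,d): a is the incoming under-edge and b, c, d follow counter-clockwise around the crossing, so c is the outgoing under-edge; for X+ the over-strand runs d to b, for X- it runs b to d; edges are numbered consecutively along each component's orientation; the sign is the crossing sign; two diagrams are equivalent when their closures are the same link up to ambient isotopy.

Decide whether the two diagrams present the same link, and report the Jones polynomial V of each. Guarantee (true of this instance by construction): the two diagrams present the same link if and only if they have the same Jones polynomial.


equivalent: no
V(D1) = t^(-9/2) - t^(-5/2) - t^(-3/2) - t^(-1/2)  (w -5, c 13, <D> = A^-13 + A^-9 + A^-5 - A^3)
V(D2) = -t^(1/2) - t^(3/2) - t^(5/2) + t^(9/2)  [13 crossings, <D> = -A^-9 + A^-1 + A^3 + A^7, w = +3]
key observation: V(t) takes 2 values over 2 diagrams, fixing the grouping


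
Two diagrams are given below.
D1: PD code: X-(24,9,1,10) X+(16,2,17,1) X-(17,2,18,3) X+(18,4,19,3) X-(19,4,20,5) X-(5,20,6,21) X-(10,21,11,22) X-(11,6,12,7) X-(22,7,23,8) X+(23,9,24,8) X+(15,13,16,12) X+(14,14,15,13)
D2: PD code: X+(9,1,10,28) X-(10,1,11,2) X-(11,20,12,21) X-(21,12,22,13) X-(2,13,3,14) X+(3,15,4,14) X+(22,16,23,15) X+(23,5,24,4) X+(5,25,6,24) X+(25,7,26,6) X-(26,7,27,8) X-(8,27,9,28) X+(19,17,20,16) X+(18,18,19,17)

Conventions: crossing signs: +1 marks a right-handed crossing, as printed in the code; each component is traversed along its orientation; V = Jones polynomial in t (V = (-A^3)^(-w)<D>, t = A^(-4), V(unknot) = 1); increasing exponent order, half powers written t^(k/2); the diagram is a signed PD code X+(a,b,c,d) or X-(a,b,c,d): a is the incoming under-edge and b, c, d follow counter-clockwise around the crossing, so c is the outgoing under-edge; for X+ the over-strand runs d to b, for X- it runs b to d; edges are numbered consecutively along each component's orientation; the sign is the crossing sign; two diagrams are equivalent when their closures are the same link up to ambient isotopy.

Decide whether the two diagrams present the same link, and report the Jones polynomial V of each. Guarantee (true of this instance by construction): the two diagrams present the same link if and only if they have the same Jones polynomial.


equivalent: no
V(D1) = -t^-4 + t^-3 + t^-1  (w -2, c 12, <D> = A^-2 + A^6 - A^10)
V(D2) = 1  [14 crossings, <D> = A^6, w = +2]
key observation: V(t) takes 2 values over 2 diagrams, fixing the grouping


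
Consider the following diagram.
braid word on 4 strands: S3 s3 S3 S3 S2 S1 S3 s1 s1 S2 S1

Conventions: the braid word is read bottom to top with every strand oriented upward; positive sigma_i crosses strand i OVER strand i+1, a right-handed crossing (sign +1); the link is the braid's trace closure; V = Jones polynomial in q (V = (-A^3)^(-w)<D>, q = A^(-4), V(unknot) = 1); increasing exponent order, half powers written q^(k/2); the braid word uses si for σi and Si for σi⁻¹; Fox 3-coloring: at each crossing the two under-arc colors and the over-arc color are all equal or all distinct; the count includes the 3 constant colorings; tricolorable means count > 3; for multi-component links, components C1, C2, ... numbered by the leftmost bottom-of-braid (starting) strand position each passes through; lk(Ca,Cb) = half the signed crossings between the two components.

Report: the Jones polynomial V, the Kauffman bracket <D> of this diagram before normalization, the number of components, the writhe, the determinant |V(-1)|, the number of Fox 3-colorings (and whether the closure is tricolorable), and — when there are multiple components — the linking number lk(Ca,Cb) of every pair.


V(q) = -q^-4 + q^-3 + q^-1
bracket: -A^-11 - A^-3 + A, w = -5
1 component, writhe -5, over 11 crossings
det 3, colorings 9 of 3^11 — tricolorable
observation: |V(-1)| = 3: so tricolorable, since 3 divides 3


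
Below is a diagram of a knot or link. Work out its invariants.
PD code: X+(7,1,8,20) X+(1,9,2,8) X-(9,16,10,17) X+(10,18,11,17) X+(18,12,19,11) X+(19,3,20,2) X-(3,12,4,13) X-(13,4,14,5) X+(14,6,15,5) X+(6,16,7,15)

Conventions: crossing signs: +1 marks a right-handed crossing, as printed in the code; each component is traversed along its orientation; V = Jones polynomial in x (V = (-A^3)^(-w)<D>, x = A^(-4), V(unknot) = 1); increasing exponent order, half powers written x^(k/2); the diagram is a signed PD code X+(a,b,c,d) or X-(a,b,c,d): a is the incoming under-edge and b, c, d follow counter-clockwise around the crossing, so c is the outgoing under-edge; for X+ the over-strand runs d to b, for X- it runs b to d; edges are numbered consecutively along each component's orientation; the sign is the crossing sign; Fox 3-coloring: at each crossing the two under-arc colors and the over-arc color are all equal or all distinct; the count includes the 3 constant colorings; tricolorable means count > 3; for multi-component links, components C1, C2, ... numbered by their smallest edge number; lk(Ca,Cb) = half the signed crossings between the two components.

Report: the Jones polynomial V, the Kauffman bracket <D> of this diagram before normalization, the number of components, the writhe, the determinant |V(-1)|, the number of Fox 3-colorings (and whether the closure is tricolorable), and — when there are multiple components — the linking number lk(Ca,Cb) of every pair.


Jones polynomial: V(x) = x + x^3 - x^4
<D> = -A^-4 + 1 + A^8; writhe +4
components 1, writhe +4 (10 crossings)
3-colorings: 9 of 3^10, det 3 — tricolorable
note: w = +4 (over 10 crossings) is diagram-only; (-A^3)^(-4) removes it from V


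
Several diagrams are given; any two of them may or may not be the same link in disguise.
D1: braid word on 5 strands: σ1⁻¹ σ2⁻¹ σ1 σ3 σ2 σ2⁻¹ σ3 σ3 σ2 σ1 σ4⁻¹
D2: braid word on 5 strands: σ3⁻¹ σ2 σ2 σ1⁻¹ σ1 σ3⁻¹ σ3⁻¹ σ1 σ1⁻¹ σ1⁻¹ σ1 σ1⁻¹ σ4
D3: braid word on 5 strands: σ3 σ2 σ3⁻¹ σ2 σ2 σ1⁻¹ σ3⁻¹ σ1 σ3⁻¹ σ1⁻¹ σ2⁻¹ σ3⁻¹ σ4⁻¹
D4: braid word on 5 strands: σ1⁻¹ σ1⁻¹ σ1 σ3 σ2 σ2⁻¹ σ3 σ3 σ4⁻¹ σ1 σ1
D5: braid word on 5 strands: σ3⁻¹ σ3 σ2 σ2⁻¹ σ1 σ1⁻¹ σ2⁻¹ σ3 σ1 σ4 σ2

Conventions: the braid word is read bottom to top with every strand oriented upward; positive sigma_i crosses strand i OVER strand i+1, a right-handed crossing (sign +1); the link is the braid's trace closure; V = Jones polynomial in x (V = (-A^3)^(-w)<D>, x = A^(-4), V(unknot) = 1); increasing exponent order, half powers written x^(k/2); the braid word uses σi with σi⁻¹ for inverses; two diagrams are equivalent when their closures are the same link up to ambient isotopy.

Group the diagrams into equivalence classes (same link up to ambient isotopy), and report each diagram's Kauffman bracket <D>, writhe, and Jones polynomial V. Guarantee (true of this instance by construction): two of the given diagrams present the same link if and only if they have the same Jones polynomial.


grouping into links: {D1, D4} | {D2, D3} | {D5}
V(D1) = -x^(1/2) - x^(3/2) - x^(5/2) + x^(9/2)  (w +3, c 11, <D> = -A^-9 + A^-1 + A^3 + A^7)
D2 (bracket A^-9 + 2A^-1 - A^3 + A^7 - A^11; 13 crossings at w = -1): V = x^(-7/2) - x^(-5/2) + x^(-3/2) - 2x^(-1/2) - x^(3/2)
D3 (bracket A^-15 + 2A^-7 - A^-3 + A - A^5; 13 crossings at w = -3): V = x^(-7/2) - x^(-5/2) + x^(-3/2) - 2x^(-1/2) - x^(3/2)
V(D4) = -x^(1/2) - x^(3/2) - x^(5/2) + x^(9/2)  (w +3, c 11, <D> = -A^-9 + A^-1 + A^3 + A^7)
V(D5) = -x^(-1/2) - x^(1/2)  (w +3, c 11, <D> = A^7 + A^11)
why: V(x) takes 3 values over 5 diagrams, fixing the grouping


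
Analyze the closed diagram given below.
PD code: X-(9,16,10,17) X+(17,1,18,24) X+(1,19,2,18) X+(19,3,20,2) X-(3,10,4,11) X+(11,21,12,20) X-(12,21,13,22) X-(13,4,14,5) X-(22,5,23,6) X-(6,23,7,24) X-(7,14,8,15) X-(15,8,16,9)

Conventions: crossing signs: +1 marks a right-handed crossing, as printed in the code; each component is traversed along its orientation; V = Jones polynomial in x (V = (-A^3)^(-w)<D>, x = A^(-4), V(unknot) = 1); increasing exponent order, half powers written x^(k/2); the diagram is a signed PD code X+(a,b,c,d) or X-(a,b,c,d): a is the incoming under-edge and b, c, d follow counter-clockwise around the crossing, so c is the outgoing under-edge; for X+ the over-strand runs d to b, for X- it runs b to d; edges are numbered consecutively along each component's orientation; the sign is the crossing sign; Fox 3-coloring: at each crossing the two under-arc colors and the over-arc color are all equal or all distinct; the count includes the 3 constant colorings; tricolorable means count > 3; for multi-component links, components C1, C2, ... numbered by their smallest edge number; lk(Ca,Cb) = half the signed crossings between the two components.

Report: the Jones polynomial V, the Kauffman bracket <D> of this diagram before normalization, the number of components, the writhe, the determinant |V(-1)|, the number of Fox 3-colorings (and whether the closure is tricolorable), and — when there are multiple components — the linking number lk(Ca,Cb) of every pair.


V = -x^-8 + 2x^-7 - 4x^-6 + 5x^-5 - 5x^-4 + 6x^-3 - 4x^-2 + 3x^-1 - 1
<D> = -A^-12 + 3A^-8 - 4A^-4 + 6 - 5A^4 + 5A^8 - 4A^12 + 2A^16 - A^20 (w = -4)
1 component over 12 crossings, w = -4
3 Fox colorings among 3^12, |V(-1)| = 31: not tricolorable
why: V spans 8 powers of x: at least 8 crossings in any diagram


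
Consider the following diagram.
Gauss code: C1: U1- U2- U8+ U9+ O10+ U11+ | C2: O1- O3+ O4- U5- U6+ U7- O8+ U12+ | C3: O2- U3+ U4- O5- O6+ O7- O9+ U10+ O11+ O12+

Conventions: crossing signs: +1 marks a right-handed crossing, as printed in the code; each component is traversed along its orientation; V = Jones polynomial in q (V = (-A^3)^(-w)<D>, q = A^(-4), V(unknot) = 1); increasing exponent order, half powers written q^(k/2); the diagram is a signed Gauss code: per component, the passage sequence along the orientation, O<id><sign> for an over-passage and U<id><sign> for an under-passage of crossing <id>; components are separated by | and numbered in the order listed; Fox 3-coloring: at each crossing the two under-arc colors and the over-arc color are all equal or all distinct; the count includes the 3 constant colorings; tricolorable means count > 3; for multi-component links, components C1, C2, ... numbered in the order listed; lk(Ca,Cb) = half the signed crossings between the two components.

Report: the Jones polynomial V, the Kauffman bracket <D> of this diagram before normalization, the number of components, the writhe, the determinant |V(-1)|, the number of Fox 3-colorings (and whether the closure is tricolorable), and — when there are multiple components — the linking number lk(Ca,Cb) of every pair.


V = 1 + q + q^2 + q^3
<D> = A^-6 + A^-2 + A^2 + A^6 (w = +2)
3 components over 12 crossings, w = +2
lk(C1,C2): 0
lk(C1,C3) = +1
linking number lk(C2,C3) = 0
9 Fox colorings among 3^12, |V(-1)| = 0: tricolorable
why: the span of V is 3, within the link bound 12 + 3 - 1


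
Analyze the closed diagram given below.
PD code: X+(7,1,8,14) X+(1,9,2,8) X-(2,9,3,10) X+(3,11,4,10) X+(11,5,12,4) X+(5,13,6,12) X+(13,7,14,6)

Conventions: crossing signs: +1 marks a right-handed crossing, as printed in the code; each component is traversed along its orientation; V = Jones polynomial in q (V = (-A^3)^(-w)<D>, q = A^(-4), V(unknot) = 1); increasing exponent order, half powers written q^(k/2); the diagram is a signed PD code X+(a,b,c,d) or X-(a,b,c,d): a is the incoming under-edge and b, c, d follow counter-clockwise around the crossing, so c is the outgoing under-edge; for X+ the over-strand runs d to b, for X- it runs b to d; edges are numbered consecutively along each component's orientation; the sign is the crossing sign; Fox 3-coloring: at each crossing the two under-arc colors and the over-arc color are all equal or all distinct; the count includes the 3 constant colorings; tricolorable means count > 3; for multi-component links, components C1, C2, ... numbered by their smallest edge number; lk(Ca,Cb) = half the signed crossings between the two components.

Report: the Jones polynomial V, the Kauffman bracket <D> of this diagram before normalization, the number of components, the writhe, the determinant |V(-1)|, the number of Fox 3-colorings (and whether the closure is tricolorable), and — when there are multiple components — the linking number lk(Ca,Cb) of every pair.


V = q^2 + q^4 - q^5 + q^6 - q^7
<D> = A^-13 - A^-9 + A^-5 - A^-1 - A^7 (w = +5)
1 component over 7 crossings, w = +5
3 Fox colorings among 3^7, |V(-1)| = 5: not tricolorable
why: |V(-1)| = 5: so not tricolorable, since 3 does not divide 5


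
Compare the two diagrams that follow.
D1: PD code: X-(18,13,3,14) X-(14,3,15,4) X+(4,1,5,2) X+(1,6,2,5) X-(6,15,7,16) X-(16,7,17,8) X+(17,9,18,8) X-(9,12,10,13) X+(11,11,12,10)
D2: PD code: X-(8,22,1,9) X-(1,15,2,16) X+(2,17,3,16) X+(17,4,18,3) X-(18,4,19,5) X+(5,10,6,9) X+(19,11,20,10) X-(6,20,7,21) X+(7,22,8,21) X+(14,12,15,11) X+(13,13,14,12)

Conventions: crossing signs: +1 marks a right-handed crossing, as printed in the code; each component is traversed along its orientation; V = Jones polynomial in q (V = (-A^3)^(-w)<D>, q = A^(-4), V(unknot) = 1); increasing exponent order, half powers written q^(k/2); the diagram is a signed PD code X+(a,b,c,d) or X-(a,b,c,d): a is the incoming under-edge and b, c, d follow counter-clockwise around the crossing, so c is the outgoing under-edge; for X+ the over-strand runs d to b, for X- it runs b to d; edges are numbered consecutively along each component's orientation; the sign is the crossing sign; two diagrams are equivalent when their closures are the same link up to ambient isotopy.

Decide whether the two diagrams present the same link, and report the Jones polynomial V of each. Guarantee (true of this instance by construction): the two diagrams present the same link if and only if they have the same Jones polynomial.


equivalent: no
V(D1) = q^(-7/2) - q^(-5/2) + q^(-3/2) - 2q^(-1/2) - q^(3/2)  (w -1, c 9, <D> = A^-9 + 2A^-1 - A^3 + A^7 - A^11)
V(D2) = -q^(-1/2) - q^(1/2)  (w +3, c 11, <D> = A^7 + A^11)
why: 2 values of V(q) split the 2 diagrams


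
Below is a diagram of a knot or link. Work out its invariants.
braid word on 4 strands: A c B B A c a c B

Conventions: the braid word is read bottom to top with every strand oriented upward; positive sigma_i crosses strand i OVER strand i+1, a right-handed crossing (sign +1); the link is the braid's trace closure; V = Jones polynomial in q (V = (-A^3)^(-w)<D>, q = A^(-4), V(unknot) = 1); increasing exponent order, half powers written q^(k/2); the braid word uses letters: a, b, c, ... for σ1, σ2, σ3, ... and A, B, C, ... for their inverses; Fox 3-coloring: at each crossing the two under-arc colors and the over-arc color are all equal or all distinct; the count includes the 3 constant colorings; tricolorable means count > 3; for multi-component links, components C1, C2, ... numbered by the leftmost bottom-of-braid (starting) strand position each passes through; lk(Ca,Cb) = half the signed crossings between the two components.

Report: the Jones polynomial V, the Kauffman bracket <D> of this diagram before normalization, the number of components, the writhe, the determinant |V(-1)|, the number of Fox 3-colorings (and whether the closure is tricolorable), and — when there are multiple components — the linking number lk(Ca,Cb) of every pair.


Jones polynomial: V(q) = -q^-3 + 2q^-2 - 2q^-1 + 3 - 2q + 2q^2 - q^3
<D> = A^-15 - 2A^-11 + 2A^-7 - 3A^-3 + 2A - 2A^5 + A^9; writhe -1
components 1, writhe -1 (9 crossings)
3-colorings: 3 of 3^9, det 13 — not tricolorable
note: |V(-1)| = 13: so not tricolorable, since 3 does not divide 13


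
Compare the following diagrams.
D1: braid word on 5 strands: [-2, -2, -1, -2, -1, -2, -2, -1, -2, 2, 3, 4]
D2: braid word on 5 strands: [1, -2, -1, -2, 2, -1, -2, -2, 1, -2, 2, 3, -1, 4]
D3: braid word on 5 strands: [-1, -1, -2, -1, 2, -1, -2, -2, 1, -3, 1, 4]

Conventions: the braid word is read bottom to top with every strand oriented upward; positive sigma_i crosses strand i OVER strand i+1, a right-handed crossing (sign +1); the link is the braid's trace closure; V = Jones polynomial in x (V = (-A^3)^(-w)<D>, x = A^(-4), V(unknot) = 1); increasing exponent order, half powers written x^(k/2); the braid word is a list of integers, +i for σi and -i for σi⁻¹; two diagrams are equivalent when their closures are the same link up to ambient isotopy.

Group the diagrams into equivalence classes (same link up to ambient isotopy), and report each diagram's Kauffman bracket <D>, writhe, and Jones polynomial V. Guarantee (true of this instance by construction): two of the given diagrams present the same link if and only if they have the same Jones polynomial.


classes: {D1} | {D2, D3}
V(D1) = -x^-8 + x^-5 + x^-3  [12 crossings, <D> = A^-6 + A^2 - A^14, w = -6]
V(D2) = -x^-6 + x^-5 - x^-4 + 2x^-3 - x^-2 + x^-1  (w -2, c 14, <D> = A^-2 - A^2 + 2A^6 - A^10 + A^14 - A^18)
D3 (bracket A^-8 - A^-4 + 2 - A^4 + A^8 - A^12; 12 crossings at w = -4): V = -x^-6 + x^-5 - x^-4 + 2x^-3 - x^-2 + x^-1
note: 2 values of V(x) split the 3 diagrams


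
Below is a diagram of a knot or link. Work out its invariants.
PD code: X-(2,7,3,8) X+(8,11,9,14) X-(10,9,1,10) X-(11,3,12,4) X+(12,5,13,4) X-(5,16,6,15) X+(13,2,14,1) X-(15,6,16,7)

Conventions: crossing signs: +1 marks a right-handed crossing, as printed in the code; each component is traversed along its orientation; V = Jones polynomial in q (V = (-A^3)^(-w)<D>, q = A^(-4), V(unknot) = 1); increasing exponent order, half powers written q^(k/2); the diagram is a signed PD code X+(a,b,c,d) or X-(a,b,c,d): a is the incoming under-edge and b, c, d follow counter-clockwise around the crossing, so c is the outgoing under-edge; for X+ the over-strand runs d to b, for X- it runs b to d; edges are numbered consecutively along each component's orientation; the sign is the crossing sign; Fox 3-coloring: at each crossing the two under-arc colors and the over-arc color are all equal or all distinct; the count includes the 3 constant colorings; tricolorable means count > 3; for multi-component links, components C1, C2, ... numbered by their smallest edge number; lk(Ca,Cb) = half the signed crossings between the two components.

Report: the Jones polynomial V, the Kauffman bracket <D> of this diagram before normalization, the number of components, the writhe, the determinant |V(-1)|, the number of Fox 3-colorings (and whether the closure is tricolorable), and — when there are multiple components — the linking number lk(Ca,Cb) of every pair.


Jones polynomial: V(q) = q^-2 + 2 + q^2
<D> = A^-14 + 2A^-6 + A^2; writhe -2
components 3, writhe -2 (8 crossings)
linking number lk(C1,C2) = +1
lk(C1,C3): -1
lk(C2,C3) = 0
3-colorings: 3 of 3^8, det 4 — not tricolorable
note: summing lk over 3 pairs gives 0


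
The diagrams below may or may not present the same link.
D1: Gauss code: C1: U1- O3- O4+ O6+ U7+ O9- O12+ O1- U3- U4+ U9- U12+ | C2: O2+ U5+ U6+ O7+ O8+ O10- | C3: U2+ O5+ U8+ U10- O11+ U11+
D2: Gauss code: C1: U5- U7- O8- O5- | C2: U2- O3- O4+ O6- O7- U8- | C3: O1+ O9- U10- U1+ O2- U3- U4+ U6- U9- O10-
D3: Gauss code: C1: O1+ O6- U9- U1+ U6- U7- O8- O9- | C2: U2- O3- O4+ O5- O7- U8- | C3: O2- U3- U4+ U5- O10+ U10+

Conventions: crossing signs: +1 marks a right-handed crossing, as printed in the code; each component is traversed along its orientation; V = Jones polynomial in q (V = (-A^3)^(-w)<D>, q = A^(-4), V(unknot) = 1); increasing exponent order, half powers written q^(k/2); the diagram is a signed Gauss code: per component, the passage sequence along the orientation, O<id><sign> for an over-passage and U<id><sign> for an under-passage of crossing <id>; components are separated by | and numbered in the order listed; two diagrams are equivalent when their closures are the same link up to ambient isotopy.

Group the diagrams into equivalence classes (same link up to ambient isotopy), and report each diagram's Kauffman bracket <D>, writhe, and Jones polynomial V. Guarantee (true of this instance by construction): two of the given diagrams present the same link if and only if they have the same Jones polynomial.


grouping into links: {D1} | {D2, D3}
V(D1) = q + 2q^3 + q^5  (w +4, c 12, <D> = A^-8 + 2 + A^8)
D2 (bracket A^-14 + 2A^-6 + A^2; 10 crossings at w = -6): V = q^-5 + 2q^-3 + q^-1
D3 (bracket A^-8 + 2 + A^8; 10 crossings at w = -4): V = q^-5 + 2q^-3 + q^-1
why: 2 classes among 3 diagrams; unequal V(q) rules out equality


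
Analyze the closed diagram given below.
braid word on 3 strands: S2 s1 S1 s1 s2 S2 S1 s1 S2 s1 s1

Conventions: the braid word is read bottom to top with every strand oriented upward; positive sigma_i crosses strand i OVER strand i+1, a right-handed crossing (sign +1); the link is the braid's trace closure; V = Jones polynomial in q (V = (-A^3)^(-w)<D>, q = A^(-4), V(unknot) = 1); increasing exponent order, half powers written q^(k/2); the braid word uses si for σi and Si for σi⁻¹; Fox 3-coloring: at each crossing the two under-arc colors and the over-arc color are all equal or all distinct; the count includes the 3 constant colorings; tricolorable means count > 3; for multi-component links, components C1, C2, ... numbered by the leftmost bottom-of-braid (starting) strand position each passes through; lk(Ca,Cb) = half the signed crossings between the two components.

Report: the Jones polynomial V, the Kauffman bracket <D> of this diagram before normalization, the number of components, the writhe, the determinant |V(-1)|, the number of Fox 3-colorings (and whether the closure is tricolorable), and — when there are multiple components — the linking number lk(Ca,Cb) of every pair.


V = -q^(-3/2) + q^(-1/2) - 2q^(1/2) + q^(3/2) - 2q^(5/2) + q^(7/2)
<D> = -A^-11 + 2A^-7 - A^-3 + 2A - A^5 + A^9 (w = +1)
2 components over 11 crossings, w = +1
lk(C1,C2): 0
3 Fox colorings among 3^11, |V(-1)| = 8: not tricolorable
why: span 5 respects span(V) <= c + mu - 1 = 12 for this 2-component diagram


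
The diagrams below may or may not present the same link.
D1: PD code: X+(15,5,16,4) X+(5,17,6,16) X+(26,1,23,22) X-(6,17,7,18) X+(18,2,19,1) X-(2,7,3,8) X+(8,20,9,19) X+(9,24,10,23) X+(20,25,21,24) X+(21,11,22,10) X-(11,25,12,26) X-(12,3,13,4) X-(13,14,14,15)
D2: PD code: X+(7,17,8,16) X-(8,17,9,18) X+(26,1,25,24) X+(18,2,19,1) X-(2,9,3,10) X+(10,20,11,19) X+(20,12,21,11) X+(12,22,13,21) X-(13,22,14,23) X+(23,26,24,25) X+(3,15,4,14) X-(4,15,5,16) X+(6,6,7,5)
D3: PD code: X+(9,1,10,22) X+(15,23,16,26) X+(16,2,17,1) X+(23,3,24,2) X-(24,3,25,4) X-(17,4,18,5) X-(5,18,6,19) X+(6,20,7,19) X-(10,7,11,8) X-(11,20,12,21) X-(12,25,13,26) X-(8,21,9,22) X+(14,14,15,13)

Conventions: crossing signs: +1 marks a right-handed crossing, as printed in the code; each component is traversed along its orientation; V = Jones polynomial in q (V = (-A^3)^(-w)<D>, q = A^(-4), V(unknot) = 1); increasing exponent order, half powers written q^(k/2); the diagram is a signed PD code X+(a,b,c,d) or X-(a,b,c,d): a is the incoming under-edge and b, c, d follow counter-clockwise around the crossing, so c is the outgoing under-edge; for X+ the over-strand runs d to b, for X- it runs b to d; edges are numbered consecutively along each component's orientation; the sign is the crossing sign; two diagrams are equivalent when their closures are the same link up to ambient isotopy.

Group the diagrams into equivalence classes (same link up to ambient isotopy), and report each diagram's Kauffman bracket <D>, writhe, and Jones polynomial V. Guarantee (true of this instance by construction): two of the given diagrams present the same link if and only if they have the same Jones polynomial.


equivalence classes: {D1, D2} | {D3}
D1 (bracket -A^-17 + A^-13 - A^-9 + 2A^-5 + A^3; 13 crossings at w = +3): V = -q^(3/2) - 2q^(7/2) + q^(9/2) - q^(11/2) + q^(13/2)
D2 (bracket -A^-11 + A^-7 - A^-3 + 2A + A^9; 13 crossings at w = +5): V = -q^(3/2) - 2q^(7/2) + q^(9/2) - q^(11/2) + q^(13/2)
V(D3) = -q^(-1/2) - q^(1/2)  [13 crossings, <D> = A^-5 + A^-1, w = -1]
key observation: 2 values of V(q) split the 3 diagrams


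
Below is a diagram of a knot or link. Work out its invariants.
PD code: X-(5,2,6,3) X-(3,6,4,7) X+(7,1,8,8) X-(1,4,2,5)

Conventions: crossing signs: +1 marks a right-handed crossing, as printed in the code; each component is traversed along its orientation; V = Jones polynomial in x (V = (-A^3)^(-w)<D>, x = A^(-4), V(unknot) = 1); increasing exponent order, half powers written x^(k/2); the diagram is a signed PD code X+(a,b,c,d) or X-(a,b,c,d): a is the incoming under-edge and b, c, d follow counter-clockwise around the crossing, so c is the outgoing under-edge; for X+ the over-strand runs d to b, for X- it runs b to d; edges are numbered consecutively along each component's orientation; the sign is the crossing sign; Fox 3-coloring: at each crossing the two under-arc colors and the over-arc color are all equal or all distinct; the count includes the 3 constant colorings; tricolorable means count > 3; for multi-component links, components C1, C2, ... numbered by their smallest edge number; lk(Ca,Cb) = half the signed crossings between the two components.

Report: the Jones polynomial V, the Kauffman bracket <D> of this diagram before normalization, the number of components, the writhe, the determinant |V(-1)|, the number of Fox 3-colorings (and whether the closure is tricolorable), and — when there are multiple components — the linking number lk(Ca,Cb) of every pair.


V(x) = -x^-4 + x^-3 + x^-1
bracket: A^-2 + A^6 - A^10, w = -2
1 component, writhe -2, over 4 crossings
det 3, colorings 9 of 3^4 — tricolorable
observation: w = -2 (over 4 crossings) is diagram-only; (-A^3)^(2) removes it from V


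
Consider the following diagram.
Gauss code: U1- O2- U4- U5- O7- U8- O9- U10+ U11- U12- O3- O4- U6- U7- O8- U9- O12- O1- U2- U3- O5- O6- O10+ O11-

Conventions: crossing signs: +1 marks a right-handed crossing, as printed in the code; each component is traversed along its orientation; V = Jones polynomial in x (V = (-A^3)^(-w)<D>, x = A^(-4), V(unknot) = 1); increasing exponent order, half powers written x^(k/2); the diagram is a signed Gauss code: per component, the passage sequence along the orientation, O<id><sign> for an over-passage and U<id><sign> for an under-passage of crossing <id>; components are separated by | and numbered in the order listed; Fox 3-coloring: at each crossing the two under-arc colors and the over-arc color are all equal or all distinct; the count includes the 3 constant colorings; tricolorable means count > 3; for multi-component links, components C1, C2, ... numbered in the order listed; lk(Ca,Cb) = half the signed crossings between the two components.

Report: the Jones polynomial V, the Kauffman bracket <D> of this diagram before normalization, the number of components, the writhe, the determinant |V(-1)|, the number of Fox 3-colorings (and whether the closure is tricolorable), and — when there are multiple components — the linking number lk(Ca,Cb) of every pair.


Jones polynomial: V(x) = -x^-10 + x^-6 + x^-4
<D> = A^-14 + A^-6 - A^10; writhe -10
components 1, writhe -10 (12 crossings)
3-colorings: 3 of 3^12, det 1 — not tricolorable
note: the span of V is 6, forcing >= 6 crossings in any diagram


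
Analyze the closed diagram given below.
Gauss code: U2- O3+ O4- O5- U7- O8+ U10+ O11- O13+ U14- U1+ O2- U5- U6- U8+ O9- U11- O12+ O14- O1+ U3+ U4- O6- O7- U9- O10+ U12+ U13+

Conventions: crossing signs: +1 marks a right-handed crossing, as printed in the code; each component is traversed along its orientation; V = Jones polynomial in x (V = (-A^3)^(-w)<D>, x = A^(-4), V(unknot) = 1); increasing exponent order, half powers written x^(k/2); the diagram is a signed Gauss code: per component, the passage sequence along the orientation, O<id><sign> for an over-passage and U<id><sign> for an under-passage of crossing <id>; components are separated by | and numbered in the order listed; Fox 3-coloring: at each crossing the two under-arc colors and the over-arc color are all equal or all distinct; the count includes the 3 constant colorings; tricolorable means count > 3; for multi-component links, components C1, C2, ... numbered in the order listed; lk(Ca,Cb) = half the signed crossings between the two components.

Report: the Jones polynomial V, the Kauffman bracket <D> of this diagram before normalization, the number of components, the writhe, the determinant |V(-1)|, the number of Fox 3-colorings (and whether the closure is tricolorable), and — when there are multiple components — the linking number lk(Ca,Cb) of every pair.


V(x) = -x^-4 + x^-3 + x^-1
bracket: A^-2 + A^6 - A^10, w = -2
1 component, writhe -2, over 14 crossings
det 3, colorings 9 of 3^14 — tricolorable
observation: w = -2 shifts under R1 moves; the (-A^3)^(2) factor cancels that in V


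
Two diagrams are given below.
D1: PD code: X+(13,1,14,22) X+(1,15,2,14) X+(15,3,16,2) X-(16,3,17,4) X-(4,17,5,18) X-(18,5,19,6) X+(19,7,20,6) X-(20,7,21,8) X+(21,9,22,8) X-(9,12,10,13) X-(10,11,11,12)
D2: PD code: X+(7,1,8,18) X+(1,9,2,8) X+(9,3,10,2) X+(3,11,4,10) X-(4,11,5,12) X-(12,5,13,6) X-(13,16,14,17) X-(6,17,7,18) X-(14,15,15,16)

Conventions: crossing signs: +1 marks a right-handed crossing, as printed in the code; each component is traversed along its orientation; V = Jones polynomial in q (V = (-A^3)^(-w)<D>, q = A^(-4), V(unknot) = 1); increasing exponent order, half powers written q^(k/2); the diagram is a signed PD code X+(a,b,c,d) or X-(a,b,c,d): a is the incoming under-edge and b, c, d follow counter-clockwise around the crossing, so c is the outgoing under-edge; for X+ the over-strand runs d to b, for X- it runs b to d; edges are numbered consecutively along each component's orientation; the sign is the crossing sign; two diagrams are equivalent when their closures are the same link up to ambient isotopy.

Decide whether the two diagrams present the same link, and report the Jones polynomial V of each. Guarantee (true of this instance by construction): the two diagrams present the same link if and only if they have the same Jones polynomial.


same link: yes
V(D1) = 1  [11 crossings, <D> = -A^-3, w = -1]
D2 (bracket -A^-3; 9 crossings at w = -1): V = 1
note: one V(q) for all 2 diagrams — one class (guaranteed)


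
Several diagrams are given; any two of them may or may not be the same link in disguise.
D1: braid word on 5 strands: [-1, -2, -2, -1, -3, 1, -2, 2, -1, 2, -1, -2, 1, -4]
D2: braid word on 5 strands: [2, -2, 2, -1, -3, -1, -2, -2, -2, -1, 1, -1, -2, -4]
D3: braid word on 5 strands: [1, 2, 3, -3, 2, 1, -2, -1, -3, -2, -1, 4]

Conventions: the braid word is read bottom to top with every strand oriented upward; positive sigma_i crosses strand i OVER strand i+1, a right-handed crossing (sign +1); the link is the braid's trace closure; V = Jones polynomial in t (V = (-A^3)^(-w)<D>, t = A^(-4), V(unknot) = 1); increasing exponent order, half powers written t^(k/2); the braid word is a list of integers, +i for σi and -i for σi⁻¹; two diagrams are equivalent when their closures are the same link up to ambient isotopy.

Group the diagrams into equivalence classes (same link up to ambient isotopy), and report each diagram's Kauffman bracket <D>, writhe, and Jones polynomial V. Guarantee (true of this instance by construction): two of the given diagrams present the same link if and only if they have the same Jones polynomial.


grouping into links: {D1} | {D2} | {D3}
V(D1) = -t^-6 + t^-5 - t^-4 + 2t^-3 - t^-2 + t^-1  (w -6, c 14, <D> = A^-14 - A^-10 + 2A^-6 - A^-2 + A^2 - A^6)
V(D2) = t^-8 - 2t^-7 + t^-6 - 2t^-5 + 2t^-4 + t^-2  (w -8, c 14, <D> = A^-16 + 2A^-8 - 2A^-4 + 1 - 2A^4 + A^8)
V(D3) = 1  (w 0, c 12, <D> = 1)
key observation: 3 classes among 3 diagrams; unequal V(t) rules out equality


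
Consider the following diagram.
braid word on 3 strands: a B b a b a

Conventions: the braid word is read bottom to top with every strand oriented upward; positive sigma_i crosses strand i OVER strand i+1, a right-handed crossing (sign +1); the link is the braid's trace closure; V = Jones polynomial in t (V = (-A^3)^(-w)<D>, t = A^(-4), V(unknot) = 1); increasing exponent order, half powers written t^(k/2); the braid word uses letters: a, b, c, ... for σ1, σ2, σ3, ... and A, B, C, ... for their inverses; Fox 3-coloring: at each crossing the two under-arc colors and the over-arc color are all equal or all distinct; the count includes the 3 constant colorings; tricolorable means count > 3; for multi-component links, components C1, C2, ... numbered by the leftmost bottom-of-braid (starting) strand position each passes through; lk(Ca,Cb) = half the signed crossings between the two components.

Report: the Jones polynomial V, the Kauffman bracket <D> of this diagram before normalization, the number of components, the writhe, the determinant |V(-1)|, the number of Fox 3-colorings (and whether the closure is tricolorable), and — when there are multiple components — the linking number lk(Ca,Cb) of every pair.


Jones polynomial: V(t) = t + t^3 - t^4
<D> = -A^-4 + 1 + A^8; writhe +4
components 1, writhe +4 (6 crossings)
3-colorings: 9 of 3^6, det 3 — tricolorable
note: inverse pairs cancel, leaving σ1 σ1 σ2 σ1


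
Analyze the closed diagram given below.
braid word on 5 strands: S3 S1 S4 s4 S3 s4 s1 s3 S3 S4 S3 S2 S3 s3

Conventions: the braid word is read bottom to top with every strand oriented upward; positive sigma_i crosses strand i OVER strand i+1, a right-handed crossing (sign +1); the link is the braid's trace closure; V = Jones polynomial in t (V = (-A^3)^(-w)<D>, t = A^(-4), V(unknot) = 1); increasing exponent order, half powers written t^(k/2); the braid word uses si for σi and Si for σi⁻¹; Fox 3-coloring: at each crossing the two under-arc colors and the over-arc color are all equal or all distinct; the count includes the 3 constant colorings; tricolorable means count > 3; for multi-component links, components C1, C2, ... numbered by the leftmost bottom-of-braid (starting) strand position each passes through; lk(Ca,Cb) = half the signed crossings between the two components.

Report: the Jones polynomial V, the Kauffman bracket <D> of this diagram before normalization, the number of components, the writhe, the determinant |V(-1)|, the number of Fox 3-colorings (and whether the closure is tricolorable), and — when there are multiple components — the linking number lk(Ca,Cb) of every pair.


V(t) = -t^-5 - t^-4 + t^-3 + 2t^-2 + 2t^-1 + 1
bracket: A^-12 + 2A^-8 + 2A^-4 + 1 - A^4 - A^8, w = -4
3 components, writhe -4, over 14 crossings
lk(C1,C2) = 0
linking number lk(C1,C3) = 0
lk(C2,C3): 0
det 0, colorings 81 of 3^14 — tricolorable
observation: |V(-1)| = 0: so tricolorable, since 3 divides 0


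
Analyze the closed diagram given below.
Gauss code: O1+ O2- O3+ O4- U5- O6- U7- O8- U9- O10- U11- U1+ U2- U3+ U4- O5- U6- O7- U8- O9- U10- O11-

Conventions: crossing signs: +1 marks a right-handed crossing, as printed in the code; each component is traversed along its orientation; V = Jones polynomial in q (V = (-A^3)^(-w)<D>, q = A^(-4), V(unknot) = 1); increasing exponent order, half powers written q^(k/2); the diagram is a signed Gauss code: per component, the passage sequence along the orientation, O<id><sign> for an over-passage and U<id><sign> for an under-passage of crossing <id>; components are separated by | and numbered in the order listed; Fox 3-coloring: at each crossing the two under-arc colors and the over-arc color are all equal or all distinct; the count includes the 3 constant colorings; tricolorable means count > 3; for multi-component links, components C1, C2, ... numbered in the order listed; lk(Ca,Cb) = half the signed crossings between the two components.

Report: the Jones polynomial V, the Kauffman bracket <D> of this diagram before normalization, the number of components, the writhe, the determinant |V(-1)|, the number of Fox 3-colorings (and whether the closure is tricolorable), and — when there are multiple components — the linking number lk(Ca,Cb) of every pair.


V = -q^-10 + q^-9 - q^-8 + q^-7 - q^-6 + q^-5 + q^-3
<D> = -A^-9 - A^-1 + A^3 - A^7 + A^11 - A^15 + A^19 (w = -7)
1 component over 11 crossings, w = -7
3 Fox colorings among 3^11, |V(-1)| = 7: not tricolorable
why: V spans 7 powers of q: at least 7 crossings in any diagram


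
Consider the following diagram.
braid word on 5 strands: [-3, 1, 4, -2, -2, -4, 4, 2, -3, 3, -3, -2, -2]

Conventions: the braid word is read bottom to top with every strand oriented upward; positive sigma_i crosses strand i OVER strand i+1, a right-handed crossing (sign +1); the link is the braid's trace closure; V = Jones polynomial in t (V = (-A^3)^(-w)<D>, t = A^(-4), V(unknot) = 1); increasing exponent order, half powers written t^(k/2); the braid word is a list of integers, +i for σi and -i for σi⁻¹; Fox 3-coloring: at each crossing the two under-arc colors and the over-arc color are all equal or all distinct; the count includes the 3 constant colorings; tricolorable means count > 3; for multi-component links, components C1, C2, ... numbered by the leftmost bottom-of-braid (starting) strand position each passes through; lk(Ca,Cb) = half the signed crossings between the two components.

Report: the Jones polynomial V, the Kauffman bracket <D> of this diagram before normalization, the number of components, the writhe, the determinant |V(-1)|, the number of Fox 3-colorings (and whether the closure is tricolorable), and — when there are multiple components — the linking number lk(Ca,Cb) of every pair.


V(t) = -t^(-11/2) + t^(-9/2) - t^(-7/2) - t^(-3/2)
bracket: A^-3 + A^5 - A^9 + A^13, w = -3
2 components, writhe -3, over 13 crossings
lk(C1,C2) = -2
det 4, colorings 3 of 3^13 — not tricolorable
observation: the word shrinks to σ3⁻¹ σ1 σ4 σ2⁻¹ σ3⁻¹ σ2⁻¹ σ2⁻¹ after cancelling


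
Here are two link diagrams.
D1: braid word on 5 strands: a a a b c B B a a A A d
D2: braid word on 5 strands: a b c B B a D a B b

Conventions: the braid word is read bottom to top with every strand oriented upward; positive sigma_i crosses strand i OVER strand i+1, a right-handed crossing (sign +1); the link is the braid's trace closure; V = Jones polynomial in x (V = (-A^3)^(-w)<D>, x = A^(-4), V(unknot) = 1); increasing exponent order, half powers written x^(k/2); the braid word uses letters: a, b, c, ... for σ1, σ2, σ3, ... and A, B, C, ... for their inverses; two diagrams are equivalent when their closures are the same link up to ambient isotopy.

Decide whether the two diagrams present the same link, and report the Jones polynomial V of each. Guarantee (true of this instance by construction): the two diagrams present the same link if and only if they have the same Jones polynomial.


equivalent: yes
D1 (bracket -A^-4 + 1 + A^8; 12 crossings at w = +4): V = x + x^3 - x^4
D2 (bracket -A^-10 + A^-6 + A^2; 10 crossings at w = +2): V = x + x^3 - x^4
key observation: D2 (10 crossings) and D1 (12) are Markov-related braid presentations


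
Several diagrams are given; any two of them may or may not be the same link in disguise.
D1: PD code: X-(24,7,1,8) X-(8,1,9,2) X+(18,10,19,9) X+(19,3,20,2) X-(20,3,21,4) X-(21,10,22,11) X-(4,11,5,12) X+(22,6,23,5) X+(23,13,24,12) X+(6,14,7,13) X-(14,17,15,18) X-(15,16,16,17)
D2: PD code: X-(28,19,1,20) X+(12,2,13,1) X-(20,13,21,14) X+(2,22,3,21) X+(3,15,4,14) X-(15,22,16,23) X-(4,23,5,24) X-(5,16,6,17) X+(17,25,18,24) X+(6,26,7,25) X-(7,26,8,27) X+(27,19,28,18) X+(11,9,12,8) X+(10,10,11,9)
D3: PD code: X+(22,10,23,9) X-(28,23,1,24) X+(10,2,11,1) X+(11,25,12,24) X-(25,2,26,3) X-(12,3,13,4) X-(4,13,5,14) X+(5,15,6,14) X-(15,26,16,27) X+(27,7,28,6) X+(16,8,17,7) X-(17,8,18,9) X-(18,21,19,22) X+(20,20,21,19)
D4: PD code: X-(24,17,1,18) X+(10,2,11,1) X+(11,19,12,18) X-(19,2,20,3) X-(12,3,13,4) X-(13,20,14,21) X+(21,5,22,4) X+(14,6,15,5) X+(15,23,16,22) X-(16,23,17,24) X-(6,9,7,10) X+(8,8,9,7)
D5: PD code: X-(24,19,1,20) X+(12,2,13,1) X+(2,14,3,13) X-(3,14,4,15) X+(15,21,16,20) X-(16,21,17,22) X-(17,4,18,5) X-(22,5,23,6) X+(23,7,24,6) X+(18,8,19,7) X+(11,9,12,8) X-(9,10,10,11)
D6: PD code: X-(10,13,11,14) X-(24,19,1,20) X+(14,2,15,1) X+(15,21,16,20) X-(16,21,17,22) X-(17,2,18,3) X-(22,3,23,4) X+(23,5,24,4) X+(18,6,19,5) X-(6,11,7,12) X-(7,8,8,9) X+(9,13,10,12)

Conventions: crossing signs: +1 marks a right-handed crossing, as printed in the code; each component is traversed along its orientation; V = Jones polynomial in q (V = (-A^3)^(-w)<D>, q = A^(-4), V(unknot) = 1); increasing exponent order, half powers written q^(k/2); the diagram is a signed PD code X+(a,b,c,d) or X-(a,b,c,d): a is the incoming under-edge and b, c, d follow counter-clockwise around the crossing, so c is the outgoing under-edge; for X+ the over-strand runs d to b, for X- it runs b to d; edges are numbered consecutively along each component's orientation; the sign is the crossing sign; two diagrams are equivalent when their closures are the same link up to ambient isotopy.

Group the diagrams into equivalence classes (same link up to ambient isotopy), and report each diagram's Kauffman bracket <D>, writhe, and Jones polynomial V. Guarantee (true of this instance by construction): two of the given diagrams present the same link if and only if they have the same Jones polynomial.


equivalence classes: {D1, D2, D3, D4, D5, D6}
D1 (bracket A^-6; 12 crossings at w = -2): V = 1
V(D2) = 1  [14 crossings, <D> = A^6, w = +2]
D3 (bracket 1; 14 crossings at w = 0): V = 1
V(D4) = 1  [12 crossings, <D> = 1, w = 0]
V(D5) = 1  (w 0, c 12, <D> = 1)
D6 (bracket A^-6; 12 crossings at w = -2): V = 1
key observation: all 6 diagrams share one V(q), hence one class
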